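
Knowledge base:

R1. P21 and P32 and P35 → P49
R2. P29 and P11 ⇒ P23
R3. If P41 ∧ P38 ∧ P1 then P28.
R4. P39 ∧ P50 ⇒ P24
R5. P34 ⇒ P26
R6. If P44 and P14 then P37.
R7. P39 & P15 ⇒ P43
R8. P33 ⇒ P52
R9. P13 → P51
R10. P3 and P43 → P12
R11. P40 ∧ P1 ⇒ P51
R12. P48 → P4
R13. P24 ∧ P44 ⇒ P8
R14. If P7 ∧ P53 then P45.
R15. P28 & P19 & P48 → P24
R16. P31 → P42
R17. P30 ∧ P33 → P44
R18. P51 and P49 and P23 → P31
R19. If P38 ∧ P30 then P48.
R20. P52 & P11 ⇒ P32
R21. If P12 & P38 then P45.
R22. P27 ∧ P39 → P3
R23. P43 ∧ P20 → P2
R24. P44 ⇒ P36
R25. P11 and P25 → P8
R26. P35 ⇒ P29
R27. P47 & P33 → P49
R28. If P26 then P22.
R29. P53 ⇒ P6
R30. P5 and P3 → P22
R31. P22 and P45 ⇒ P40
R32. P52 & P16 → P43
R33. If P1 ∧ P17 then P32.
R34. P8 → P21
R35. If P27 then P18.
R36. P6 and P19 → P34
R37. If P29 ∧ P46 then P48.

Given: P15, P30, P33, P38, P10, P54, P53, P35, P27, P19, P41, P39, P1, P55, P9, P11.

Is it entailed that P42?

P28  (by R3: P41, P38, P1)
P43  (by R7: P39, P15)
P52  (by R8: P33)
P44  (by R17: P30, P33)
P48  (by R19: P38, P30)
P32  (by R20: P52, P11)
P3  (by R22: P27, P39)
P29  (by R26: P35)
P6  (by R29: P53)
P34  (by R36: P6, P19)
P23  (by R2: P29, P11)
P26  (by R5: P34)
P12  (by R10: P3, P43)
P24  (by R15: P28, P19, P48)
P45  (by R21: P12, P38)
P22  (by R28: P26)
P40  (by R31: P22, P45)
P51  (by R11: P40, P1)
P8  (by R13: P24, P44)
P21  (by R34: P8)
P49  (by R1: P21, P32, P35)
P31  (by R18: P51, P49, P23)
P42  (by R16: P31)

Yes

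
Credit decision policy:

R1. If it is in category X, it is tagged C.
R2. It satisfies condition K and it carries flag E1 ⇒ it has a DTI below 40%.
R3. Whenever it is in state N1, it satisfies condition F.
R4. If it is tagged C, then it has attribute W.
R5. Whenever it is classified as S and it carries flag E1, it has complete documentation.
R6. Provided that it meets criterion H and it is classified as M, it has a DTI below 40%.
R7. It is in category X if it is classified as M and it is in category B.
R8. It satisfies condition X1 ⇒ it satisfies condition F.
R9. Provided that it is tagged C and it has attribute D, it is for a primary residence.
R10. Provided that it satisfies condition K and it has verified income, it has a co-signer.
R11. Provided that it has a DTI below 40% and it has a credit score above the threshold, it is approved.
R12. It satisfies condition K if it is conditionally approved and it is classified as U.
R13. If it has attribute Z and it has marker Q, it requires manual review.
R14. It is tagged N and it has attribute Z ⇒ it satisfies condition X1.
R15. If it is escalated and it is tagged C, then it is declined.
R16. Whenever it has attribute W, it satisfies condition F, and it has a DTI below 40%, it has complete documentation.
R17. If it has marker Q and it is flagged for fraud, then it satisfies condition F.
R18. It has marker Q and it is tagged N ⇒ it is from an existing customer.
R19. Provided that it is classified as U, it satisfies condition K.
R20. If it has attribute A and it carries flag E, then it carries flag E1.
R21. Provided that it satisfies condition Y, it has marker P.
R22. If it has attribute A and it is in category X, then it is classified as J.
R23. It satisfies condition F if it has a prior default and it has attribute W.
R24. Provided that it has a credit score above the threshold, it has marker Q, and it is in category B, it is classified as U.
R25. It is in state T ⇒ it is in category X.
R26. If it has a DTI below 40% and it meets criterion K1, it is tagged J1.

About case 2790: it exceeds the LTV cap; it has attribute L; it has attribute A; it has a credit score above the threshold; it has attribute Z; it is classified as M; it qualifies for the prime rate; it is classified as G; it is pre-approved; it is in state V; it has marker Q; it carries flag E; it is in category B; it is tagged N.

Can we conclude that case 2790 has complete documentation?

Yes

By R7 (it is classified as M, it is in category B): it is in category X.
By R14 (it is tagged N, it has attribute Z): it satisfies condition X1.
By R20 (it has attribute A, it carries flag E): it carries flag E1.
By R24 (it has a credit score above the threshold, it has marker Q, it is in category B): it is classified as U.
By R1 (it is in category X): it is tagged C.
By R4 (it is tagged C): it has attribute W.
By R8 (it satisfies condition X1): it satisfies condition F.
By R19 (it is classified as U): it satisfies condition K.
By R2 (it satisfies condition K, it carries flag E1): it has a DTI below 40%.
By R16 (it has attribute W, it satisfies condition F, it has a DTI below 40%): it has complete documentation.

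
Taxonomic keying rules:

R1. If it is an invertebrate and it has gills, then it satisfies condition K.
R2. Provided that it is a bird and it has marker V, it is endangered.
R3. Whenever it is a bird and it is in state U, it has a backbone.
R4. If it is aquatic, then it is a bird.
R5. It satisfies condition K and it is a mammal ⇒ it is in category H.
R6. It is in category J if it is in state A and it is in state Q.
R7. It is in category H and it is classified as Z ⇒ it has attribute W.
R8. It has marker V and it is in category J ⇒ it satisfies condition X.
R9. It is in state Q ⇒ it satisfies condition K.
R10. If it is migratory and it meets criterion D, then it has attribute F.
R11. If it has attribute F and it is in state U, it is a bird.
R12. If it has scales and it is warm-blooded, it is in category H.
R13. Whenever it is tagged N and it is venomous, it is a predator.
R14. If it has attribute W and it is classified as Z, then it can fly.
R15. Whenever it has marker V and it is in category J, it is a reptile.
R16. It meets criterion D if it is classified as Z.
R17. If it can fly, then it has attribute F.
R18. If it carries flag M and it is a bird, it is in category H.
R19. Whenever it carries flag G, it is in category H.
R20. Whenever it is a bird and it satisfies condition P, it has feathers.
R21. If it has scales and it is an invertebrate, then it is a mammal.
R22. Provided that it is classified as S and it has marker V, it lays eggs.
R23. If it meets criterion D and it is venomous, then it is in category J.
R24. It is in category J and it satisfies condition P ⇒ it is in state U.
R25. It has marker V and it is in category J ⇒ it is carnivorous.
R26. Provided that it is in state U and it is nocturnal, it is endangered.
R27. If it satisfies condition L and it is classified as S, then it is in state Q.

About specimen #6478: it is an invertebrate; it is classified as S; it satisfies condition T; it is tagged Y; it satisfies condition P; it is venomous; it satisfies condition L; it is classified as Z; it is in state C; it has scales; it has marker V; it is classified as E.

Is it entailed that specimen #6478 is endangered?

By R16 (it is classified as Z): it meets criterion D.
By R21 (it has scales, it is an invertebrate): it is a mammal.
By R23 (it meets criterion D, it is venomous): it is in category J.
By R24 (it is in category J, it satisfies condition P): it is in state U.
By R27 (it satisfies condition L, it is classified as S): it is in state Q.
By R9 (it is in state Q): it satisfies condition K.
By R5 (it satisfies condition K, it is a mammal): it is in category H.
By R7 (it is in category H, it is classified as Z): it has attribute W.
By R14 (it has attribute W, it is classified as Z): it can fly.
By R17 (it can fly): it has attribute F.
By R11 (it has attribute F, it is in state U): it is a bird.
By R2 (it is a bird, it has marker V): it is endangered.

Yes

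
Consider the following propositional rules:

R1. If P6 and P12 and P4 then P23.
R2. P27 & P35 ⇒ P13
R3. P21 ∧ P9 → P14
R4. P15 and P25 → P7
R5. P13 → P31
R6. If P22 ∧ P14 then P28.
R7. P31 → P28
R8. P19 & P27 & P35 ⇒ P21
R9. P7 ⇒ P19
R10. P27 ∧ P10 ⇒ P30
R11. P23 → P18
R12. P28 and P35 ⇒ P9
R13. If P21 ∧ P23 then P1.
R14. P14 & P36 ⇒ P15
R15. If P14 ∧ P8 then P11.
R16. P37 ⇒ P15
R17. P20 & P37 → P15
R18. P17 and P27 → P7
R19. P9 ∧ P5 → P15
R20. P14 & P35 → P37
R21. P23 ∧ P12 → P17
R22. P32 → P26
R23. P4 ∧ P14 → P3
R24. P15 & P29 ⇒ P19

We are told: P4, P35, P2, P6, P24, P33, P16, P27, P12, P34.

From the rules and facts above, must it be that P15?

Yes

P23  (by R1: P6, P12, P4)
P13  (by R2: P27, P35)
P31  (by R5: P13)
P28  (by R7: P31)
P9  (by R12: P28, P35)
P17  (by R21: P23, P12)
P7  (by R18: P17, P27)
P19  (by R9: P7)
P21  (by R8: P19, P27, P35)
P14  (by R3: P21, P9)
P37  (by R20: P14, P35)
P15  (by R16: P37)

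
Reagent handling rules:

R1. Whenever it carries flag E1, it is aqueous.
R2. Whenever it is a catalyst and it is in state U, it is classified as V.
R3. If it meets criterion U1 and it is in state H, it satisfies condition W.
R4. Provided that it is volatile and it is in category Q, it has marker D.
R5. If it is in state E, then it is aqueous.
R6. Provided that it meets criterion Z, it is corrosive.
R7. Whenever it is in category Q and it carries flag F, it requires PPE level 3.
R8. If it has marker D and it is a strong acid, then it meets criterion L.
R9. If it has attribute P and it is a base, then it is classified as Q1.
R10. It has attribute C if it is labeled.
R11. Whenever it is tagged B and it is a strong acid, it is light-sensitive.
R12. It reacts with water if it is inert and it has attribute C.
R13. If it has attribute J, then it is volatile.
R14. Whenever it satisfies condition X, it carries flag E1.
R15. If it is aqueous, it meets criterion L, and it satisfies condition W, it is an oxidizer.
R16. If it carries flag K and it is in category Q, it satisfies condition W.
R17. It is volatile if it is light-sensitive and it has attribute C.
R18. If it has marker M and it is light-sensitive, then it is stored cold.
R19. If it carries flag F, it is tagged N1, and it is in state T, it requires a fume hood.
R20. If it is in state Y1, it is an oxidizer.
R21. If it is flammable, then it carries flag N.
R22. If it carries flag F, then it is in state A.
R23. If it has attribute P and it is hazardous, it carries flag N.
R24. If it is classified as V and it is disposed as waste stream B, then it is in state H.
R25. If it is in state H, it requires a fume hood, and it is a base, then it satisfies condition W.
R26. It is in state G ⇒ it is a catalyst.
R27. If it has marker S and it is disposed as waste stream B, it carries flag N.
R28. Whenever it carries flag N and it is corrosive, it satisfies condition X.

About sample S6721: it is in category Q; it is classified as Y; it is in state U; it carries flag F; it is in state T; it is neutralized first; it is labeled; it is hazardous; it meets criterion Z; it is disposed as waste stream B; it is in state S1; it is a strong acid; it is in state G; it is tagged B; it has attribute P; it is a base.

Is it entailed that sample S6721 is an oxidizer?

No

Forward chaining from the given facts derives: is corrosive, requires PPE level 3, is classified as Q1, has attribute C, is light-sensitive, is volatile, is in state A, carries flag N, is a catalyst, satisfies condition X, is classified as V, has marker D, meets criterion L, carries flag E1, is in state H, is aqueous.
Rules concluding "it is an oxidizer": R15 needs "it satisfies condition W"; R20 needs "it is in state Y1" — none of these are established.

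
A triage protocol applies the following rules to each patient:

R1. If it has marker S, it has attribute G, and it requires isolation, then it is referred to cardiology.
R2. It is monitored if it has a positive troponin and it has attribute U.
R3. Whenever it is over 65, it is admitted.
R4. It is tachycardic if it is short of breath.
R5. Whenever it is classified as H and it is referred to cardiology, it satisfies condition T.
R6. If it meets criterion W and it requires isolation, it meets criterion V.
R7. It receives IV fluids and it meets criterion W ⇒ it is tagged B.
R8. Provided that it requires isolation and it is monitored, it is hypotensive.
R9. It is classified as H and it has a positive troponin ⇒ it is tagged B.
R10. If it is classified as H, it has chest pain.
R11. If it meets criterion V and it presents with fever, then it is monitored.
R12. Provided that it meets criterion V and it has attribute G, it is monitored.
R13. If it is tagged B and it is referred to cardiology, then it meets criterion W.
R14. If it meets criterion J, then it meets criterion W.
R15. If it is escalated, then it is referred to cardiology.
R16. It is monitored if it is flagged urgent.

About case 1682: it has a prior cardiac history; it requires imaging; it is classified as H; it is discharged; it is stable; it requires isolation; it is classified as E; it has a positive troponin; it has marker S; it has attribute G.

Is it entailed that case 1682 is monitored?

Yes

By R1 (it has marker S, it has attribute G, it requires isolation): it is referred to cardiology.
By R9 (it is classified as H, it has a positive troponin): it is tagged B.
By R13 (it is tagged B, it is referred to cardiology): it meets criterion W.
By R6 (it meets criterion W, it requires isolation): it meets criterion V.
By R12 (it meets criterion V, it has attribute G): it is monitored.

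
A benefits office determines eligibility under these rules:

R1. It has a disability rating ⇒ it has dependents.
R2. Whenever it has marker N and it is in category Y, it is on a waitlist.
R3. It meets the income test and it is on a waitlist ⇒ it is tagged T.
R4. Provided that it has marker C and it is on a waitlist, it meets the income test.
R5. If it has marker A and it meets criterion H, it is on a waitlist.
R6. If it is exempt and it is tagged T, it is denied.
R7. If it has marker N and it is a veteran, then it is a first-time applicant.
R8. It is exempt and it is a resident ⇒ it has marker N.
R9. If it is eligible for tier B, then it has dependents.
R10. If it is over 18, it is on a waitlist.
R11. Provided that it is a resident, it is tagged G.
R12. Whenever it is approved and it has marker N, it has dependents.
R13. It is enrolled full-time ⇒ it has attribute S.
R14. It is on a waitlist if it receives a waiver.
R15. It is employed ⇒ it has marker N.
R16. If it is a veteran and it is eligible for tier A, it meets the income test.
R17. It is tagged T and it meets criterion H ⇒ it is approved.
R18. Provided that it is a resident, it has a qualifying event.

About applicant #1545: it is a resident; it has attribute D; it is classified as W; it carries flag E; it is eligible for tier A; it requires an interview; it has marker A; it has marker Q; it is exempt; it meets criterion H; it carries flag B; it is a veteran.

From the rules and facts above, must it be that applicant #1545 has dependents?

Yes

By R5 (it has marker A, it meets criterion H): it is on a waitlist.
By R8 (it is exempt, it is a resident): it has marker N.
By R16 (it is a veteran, it is eligible for tier A): it meets the income test.
By R3 (it meets the income test, it is on a waitlist): it is tagged T.
By R17 (it is tagged T, it meets criterion H): it is approved.
By R12 (it is approved, it has marker N): it has dependents.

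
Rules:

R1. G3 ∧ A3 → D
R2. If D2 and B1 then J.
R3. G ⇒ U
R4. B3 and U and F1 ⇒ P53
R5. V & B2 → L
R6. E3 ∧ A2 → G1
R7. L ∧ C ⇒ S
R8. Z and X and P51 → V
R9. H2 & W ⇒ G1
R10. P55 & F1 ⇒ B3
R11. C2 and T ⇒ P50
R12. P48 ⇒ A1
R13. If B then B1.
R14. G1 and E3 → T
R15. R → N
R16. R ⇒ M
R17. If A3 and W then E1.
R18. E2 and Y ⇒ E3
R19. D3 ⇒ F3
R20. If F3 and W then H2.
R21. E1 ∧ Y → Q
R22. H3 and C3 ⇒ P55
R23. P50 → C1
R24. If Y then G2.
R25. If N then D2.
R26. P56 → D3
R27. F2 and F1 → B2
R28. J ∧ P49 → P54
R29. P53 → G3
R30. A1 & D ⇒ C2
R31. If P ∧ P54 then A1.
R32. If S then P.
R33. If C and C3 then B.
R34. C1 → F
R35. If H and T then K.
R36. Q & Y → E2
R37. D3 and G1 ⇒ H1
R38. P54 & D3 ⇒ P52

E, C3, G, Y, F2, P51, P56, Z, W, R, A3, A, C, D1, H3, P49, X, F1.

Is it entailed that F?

Yes

U  (by R3: G)
V  (by R8: Z, X, P51)
N  (by R15: R)
E1  (by R17: A3, W)
Q  (by R21: E1, Y)
P55  (by R22: H3, C3)
D2  (by R25: N)
D3  (by R26: P56)
B2  (by R27: F2, F1)
B  (by R33: C, C3)
E2  (by R36: Q, Y)
L  (by R5: V, B2)
S  (by R7: L, C)
B3  (by R10: P55, F1)
B1  (by R13: B)
E3  (by R18: E2, Y)
F3  (by R19: D3)
H2  (by R20: F3, W)
P  (by R32: S)
J  (by R2: D2, B1)
P53  (by R4: B3, U, F1)
G1  (by R9: H2, W)
T  (by R14: G1, E3)
P54  (by R28: J, P49)
G3  (by R29: P53)
A1  (by R31: P, P54)
D  (by R1: G3, A3)
C2  (by R30: A1, D)
P50  (by R11: C2, T)
C1  (by R23: P50)
F  (by R34: C1)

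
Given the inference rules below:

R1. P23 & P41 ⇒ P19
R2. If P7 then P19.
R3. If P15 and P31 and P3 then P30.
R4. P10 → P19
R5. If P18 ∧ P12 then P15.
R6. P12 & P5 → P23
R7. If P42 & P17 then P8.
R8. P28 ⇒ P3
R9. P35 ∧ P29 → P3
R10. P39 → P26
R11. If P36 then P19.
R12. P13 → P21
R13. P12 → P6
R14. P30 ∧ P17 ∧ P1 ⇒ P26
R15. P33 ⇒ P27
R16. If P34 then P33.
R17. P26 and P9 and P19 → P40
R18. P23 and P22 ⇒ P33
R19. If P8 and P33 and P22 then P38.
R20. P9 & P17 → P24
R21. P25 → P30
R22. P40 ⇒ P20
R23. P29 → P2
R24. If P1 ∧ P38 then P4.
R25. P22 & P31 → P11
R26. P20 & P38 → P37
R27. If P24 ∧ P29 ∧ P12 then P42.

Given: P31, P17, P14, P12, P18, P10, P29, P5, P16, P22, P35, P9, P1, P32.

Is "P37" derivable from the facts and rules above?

Yes

P19  (by R4: P10)
P15  (by R5: P18, P12)
P23  (by R6: P12, P5)
P3  (by R9: P35, P29)
P33  (by R18: P23, P22)
P24  (by R20: P9, P17)
P42  (by R27: P24, P29, P12)
P30  (by R3: P15, P31, P3)
P8  (by R7: P42, P17)
P26  (by R14: P30, P17, P1)
P40  (by R17: P26, P9, P19)
P38  (by R19: P8, P33, P22)
P20  (by R22: P40)
P37  (by R26: P20, P38)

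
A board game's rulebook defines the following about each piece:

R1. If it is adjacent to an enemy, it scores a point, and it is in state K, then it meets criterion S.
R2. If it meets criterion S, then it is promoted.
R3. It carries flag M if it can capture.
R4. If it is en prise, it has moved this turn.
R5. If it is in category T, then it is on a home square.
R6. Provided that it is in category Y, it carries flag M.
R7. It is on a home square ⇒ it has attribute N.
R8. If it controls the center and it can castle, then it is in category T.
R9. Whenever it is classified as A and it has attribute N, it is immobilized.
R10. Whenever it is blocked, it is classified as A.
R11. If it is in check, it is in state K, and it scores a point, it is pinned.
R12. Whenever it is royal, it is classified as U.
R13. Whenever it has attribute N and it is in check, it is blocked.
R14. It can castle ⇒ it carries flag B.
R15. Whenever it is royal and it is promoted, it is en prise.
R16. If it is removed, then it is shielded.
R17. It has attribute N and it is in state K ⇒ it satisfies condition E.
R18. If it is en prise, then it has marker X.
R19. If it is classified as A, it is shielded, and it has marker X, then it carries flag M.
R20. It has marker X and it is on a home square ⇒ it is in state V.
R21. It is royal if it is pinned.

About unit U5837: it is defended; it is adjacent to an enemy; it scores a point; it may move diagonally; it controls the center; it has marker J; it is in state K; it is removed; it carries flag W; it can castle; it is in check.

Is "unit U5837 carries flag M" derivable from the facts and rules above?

Yes

By R1 (it is adjacent to an enemy, it scores a point, it is in state K): it meets criterion S.
By R2 (it meets criterion S): it is promoted.
By R8 (it controls the center, it can castle): it is in category T.
By R11 (it is in check, it is in state K, it scores a point): it is pinned.
By R16 (it is removed): it is shielded.
By R21 (it is pinned): it is royal.
By R5 (it is in category T): it is on a home square.
By R7 (it is on a home square): it has attribute N.
By R13 (it has attribute N, it is in check): it is blocked.
By R15 (it is royal, it is promoted): it is en prise.
By R18 (it is en prise): it has marker X.
By R10 (it is blocked): it is classified as A.
By R19 (it is classified as A, it is shielded, it has marker X): it carries flag M.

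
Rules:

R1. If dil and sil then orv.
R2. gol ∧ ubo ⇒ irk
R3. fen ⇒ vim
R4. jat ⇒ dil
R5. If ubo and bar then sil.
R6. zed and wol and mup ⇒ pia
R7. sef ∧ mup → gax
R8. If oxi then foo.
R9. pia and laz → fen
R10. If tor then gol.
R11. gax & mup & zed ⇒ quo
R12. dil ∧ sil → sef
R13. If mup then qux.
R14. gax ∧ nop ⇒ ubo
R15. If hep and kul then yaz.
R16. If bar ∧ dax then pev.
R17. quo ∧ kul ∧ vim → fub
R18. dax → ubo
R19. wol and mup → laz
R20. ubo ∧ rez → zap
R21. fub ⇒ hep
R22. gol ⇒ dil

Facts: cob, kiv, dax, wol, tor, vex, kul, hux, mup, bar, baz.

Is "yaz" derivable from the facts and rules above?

No

Forward chaining from the given facts derives: gol, qux, pev, ubo, laz, dil, irk, sil, sef, orv, gax.
The only rule concluding yaz is R15, which needs hep; that is never established.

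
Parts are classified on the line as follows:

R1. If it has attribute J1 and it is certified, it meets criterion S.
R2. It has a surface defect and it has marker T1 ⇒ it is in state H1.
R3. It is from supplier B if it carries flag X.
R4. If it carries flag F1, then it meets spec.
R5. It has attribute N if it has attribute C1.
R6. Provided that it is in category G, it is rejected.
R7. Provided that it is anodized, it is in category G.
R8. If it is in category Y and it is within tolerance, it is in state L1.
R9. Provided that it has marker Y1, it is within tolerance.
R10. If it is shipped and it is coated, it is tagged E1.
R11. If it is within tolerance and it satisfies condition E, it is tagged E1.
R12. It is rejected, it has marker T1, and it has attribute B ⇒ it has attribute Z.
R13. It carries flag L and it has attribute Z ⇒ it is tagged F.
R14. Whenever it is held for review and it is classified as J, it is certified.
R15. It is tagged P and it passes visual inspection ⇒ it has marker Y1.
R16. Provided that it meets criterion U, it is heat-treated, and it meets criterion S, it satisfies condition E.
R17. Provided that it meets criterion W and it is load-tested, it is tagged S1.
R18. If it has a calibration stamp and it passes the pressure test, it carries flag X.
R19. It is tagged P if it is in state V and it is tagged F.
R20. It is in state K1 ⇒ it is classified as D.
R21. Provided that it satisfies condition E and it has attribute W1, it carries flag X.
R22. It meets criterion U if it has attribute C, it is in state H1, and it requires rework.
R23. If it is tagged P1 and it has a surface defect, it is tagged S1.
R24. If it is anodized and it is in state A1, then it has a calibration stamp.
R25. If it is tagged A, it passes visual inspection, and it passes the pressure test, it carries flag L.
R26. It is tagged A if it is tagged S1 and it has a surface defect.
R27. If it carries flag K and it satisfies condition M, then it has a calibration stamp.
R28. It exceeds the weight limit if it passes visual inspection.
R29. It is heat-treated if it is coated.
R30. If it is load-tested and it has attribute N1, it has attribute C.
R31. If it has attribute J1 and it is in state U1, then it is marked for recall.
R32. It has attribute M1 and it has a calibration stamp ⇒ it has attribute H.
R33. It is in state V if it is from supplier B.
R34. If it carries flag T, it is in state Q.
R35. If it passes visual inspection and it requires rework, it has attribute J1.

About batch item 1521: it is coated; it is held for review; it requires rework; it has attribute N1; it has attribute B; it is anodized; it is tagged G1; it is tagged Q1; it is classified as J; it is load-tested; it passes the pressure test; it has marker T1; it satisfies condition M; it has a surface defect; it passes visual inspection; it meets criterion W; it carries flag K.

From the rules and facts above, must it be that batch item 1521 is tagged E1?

Yes

By R2 (it has a surface defect, it has marker T1): it is in state H1.
By R7 (it is anodized): it is in category G.
By R14 (it is held for review, it is classified as J): it is certified.
By R17 (it meets criterion W, it is load-tested): it is tagged S1.
By R26 (it is tagged S1, it has a surface defect): it is tagged A.
By R27 (it carries flag K, it satisfies condition M): it has a calibration stamp.
By R29 (it is coated): it is heat-treated.
By R30 (it is load-tested, it has attribute N1): it has attribute C.
By R35 (it passes visual inspection, it requires rework): it has attribute J1.
By R1 (it has attribute J1, it is certified): it meets criterion S.
By R6 (it is in category G): it is rejected.
By R12 (it is rejected, it has marker T1, it has attribute B): it has attribute Z.
By R18 (it has a calibration stamp, it passes the pressure test): it carries flag X.
By R22 (it has attribute C, it is in state H1, it requires rework): it meets criterion U.
By R25 (it is tagged A, it passes visual inspection, it passes the pressure test): it carries flag L.
By R3 (it carries flag X): it is from supplier B.
By R13 (it carries flag L, it has attribute Z): it is tagged F.
By R16 (it meets criterion U, it is heat-treated, it meets criterion S): it satisfies condition E.
By R33 (it is from supplier B): it is in state V.
By R19 (it is in state V, it is tagged F): it is tagged P.
By R15 (it is tagged P, it passes visual inspection): it has marker Y1.
By R9 (it has marker Y1): it is within tolerance.
By R11 (it is within tolerance, it satisfies condition E): it is tagged E1.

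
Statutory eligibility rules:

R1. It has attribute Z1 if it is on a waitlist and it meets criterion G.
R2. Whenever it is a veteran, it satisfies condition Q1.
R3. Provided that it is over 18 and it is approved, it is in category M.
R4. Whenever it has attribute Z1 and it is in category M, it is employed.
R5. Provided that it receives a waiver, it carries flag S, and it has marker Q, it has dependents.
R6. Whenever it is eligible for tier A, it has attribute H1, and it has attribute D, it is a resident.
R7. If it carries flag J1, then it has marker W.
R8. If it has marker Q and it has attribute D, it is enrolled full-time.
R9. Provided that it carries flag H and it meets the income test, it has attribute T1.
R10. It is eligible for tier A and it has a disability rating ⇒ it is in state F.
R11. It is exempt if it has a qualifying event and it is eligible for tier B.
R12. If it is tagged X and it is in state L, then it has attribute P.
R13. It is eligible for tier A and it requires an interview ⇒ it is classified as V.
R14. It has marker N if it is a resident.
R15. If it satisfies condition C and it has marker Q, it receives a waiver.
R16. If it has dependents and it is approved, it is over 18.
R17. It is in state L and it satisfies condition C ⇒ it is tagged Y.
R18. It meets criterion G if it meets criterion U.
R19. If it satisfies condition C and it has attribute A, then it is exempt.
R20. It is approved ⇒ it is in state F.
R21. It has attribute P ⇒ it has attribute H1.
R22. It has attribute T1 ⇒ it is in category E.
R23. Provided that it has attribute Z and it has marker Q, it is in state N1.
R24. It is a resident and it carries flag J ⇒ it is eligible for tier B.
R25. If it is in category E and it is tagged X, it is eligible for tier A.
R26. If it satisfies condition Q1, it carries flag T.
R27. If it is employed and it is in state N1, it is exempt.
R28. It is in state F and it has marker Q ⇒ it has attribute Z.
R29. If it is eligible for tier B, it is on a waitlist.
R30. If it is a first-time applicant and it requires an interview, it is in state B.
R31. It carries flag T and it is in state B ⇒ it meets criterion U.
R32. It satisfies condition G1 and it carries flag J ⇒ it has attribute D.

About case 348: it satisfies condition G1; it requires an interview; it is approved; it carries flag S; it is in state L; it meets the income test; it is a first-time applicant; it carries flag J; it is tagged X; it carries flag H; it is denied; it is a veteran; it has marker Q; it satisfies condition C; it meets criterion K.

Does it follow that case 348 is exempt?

By R2 (it is a veteran): it satisfies condition Q1.
By R9 (it carries flag H, it meets the income test): it has attribute T1.
By R12 (it is tagged X, it is in state L): it has attribute P.
By R15 (it satisfies condition C, it has marker Q): it receives a waiver.
By R20 (it is approved): it is in state F.
By R21 (it has attribute P): it has attribute H1.
By R22 (it has attribute T1): it is in category E.
By R25 (it is in category E, it is tagged X): it is eligible for tier A.
By R26 (it satisfies condition Q1): it carries flag T.
By R28 (it is in state F, it has marker Q): it has attribute Z.
By R30 (it is a first-time applicant, it requires an interview): it is in state B.
By R31 (it carries flag T, it is in state B): it meets criterion U.
By R32 (it satisfies condition G1, it carries flag J): it has attribute D.
By R5 (it receives a waiver, it carries flag S, it has marker Q): it has dependents.
By R6 (it is eligible for tier A, it has attribute H1, it has attribute D): it is a resident.
By R16 (it has dependents, it is approved): it is over 18.
By R18 (it meets criterion U): it meets criterion G.
By R23 (it has attribute Z, it has marker Q): it is in state N1.
By R24 (it is a resident, it carries flag J): it is eligible for tier B.
By R29 (it is eligible for tier B): it is on a waitlist.
By R1 (it is on a waitlist, it meets criterion G): it has attribute Z1.
By R3 (it is over 18, it is approved): it is in category M.
By R4 (it has attribute Z1, it is in category M): it is employed.
By R27 (it is employed, it is in state N1): it is exempt.

Yes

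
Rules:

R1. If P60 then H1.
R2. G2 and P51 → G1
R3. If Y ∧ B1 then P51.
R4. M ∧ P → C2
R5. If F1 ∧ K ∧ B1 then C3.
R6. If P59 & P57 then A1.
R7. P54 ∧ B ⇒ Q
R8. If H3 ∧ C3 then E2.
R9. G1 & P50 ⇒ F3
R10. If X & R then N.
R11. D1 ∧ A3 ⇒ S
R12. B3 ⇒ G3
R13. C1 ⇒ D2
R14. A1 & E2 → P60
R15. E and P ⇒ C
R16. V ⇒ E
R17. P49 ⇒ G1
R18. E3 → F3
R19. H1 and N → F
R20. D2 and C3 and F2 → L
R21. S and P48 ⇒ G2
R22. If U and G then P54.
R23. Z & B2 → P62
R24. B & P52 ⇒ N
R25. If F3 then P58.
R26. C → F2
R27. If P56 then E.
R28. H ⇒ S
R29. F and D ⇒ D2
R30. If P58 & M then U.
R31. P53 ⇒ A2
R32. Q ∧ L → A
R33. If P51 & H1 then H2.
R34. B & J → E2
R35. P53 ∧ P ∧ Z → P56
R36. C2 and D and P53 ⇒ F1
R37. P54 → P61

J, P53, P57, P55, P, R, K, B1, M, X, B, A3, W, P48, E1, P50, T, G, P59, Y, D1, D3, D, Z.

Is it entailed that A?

P51  (by R3: Y, B1)
C2  (by R4: M, P)
A1  (by R6: P59, P57)
N  (by R10: X, R)
S  (by R11: D1, A3)
G2  (by R21: S, P48)
E2  (by R34: B, J)
P56  (by R35: P53, P, Z)
F1  (by R36: C2, D, P53)
G1  (by R2: G2, P51)
C3  (by R5: F1, K, B1)
F3  (by R9: G1, P50)
P60  (by R14: A1, E2)
P58  (by R25: F3)
E  (by R27: P56)
U  (by R30: P58, M)
H1  (by R1: P60)
C  (by R15: E, P)
F  (by R19: H1, N)
P54  (by R22: U, G)
F2  (by R26: C)
D2  (by R29: F, D)
Q  (by R7: P54, B)
L  (by R20: D2, C3, F2)
A  (by R32: Q, L)

Yes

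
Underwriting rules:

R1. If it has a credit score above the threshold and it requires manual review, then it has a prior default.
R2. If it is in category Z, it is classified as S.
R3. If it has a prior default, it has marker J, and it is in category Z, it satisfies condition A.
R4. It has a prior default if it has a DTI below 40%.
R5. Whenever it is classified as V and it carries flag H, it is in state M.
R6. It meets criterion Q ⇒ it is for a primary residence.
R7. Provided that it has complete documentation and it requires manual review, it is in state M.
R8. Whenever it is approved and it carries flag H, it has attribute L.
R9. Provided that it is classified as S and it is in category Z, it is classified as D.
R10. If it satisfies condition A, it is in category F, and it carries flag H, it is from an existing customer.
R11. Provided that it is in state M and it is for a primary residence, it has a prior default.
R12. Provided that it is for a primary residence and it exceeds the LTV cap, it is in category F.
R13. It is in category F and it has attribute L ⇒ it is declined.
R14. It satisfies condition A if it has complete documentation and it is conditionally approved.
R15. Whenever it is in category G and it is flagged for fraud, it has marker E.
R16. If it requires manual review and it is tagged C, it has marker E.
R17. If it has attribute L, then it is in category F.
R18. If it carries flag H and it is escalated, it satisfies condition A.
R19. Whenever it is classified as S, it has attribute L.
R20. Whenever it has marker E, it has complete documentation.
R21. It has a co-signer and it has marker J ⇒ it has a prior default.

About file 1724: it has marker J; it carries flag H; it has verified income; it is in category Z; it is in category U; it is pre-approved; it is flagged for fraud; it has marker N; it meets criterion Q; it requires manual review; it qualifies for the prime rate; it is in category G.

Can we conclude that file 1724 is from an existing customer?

By R2 (it is in category Z): it is classified as S.
By R6 (it meets criterion Q): it is for a primary residence.
By R15 (it is in category G, it is flagged for fraud): it has marker E.
By R19 (it is classified as S): it has attribute L.
By R20 (it has marker E): it has complete documentation.
By R7 (it has complete documentation, it requires manual review): it is in state M.
By R11 (it is in state M, it is for a primary residence): it has a prior default.
By R17 (it has attribute L): it is in category F.
By R3 (it has a prior default, it has marker J, it is in category Z): it satisfies condition A.
By R10 (it satisfies condition A, it is in category F, it carries flag H): it is from an existing customer.

Yes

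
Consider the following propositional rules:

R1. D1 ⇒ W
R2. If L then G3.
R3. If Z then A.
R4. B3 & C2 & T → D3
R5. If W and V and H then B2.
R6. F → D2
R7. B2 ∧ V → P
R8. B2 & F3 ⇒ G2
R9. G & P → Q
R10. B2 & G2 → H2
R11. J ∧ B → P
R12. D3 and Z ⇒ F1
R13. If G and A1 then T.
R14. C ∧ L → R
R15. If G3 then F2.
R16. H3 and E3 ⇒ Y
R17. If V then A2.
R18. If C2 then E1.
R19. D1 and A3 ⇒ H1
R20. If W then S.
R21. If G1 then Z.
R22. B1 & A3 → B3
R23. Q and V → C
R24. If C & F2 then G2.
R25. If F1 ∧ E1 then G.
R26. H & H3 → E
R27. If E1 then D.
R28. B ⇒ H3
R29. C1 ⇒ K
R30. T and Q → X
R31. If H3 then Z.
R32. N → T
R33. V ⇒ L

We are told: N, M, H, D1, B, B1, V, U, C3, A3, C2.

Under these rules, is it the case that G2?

Yes

W  (by R1: D1)
B2  (by R5: W, V, H)
P  (by R7: B2, V)
E1  (by R18: C2)
B3  (by R22: B1, A3)
H3  (by R28: B)
Z  (by R31: H3)
T  (by R32: N)
L  (by R33: V)
G3  (by R2: L)
D3  (by R4: B3, C2, T)
F1  (by R12: D3, Z)
F2  (by R15: G3)
G  (by R25: F1, E1)
Q  (by R9: G, P)
C  (by R23: Q, V)
G2  (by R24: C, F2)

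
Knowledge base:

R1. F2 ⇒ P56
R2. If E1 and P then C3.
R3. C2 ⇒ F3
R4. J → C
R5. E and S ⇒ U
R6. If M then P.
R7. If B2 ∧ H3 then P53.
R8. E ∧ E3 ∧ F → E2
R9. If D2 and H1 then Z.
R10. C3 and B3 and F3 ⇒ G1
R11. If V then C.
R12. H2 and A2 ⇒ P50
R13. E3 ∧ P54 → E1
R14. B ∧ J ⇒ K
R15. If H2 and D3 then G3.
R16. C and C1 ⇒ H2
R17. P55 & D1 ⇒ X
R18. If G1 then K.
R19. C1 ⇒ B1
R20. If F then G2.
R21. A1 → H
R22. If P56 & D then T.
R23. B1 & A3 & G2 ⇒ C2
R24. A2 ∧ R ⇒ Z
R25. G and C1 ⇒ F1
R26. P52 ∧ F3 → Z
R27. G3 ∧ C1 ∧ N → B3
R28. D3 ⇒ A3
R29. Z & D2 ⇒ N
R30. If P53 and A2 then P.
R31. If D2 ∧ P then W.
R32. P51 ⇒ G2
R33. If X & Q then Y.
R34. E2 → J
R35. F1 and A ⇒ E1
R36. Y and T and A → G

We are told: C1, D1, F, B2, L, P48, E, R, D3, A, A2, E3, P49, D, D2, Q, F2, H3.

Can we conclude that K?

Forward chaining from the given facts derives: P56, P53, E2, B1, G2, T, Z, A3, N, P, W, J, C, H2, C2, F3, P50, G3, B3.
Rules concluding K: R14 needs B; R18 needs G1 — none of these are established.

No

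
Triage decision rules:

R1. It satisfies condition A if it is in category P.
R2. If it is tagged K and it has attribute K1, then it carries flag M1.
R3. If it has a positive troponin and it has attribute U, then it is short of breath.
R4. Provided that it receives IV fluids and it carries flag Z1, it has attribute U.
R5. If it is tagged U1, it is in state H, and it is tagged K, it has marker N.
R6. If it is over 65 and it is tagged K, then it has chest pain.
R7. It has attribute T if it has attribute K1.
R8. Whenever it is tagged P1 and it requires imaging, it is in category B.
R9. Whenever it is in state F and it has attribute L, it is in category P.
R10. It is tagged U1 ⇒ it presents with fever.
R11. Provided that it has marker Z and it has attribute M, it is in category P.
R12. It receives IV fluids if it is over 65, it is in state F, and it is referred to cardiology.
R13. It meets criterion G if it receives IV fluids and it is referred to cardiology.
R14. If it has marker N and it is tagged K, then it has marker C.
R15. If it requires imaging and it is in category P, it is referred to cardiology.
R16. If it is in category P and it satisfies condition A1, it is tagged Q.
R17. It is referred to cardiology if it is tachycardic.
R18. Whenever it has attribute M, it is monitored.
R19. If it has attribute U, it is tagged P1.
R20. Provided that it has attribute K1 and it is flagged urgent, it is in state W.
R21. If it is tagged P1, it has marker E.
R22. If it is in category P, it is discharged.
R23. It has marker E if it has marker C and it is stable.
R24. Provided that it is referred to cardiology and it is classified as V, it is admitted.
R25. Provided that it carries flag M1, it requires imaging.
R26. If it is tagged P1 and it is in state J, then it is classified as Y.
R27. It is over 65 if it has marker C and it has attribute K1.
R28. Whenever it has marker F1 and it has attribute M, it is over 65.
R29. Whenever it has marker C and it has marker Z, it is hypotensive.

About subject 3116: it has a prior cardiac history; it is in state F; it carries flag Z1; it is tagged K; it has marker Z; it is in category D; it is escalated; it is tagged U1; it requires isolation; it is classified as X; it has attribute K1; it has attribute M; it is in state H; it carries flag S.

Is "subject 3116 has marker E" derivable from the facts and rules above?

By R2 (it is tagged K, it has attribute K1): it carries flag M1.
By R5 (it is tagged U1, it is in state H, it is tagged K): it has marker N.
By R11 (it has marker Z, it has attribute M): it is in category P.
By R14 (it has marker N, it is tagged K): it has marker C.
By R25 (it carries flag M1): it requires imaging.
By R27 (it has marker C, it has attribute K1): it is over 65.
By R15 (it requires imaging, it is in category P): it is referred to cardiology.
By R12 (it is over 65, it is in state F, it is referred to cardiology): it receives IV fluids.
By R4 (it receives IV fluids, it carries flag Z1): it has attribute U.
By R19 (it has attribute U): it is tagged P1.
By R21 (it is tagged P1): it has marker E.

Yes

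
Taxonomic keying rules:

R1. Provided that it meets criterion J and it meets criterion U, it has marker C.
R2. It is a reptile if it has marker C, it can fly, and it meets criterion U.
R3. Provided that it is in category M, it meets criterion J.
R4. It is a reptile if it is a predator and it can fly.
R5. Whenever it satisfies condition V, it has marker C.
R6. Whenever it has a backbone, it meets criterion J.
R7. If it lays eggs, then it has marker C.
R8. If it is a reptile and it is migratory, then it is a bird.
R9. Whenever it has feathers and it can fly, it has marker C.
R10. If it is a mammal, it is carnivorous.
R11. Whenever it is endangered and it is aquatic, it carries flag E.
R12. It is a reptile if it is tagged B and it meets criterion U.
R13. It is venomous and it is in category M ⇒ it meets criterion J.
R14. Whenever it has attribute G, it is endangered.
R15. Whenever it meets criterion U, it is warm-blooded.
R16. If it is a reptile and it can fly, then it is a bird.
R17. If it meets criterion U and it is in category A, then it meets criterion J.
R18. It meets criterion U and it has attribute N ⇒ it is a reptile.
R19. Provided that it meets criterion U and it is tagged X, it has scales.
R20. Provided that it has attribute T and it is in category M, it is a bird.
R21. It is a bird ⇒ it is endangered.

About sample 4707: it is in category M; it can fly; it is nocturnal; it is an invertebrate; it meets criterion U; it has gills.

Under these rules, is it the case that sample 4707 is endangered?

By R3 (it is in category M): it meets criterion J.
By R1 (it meets criterion J, it meets criterion U): it has marker C.
By R2 (it has marker C, it can fly, it meets criterion U): it is a reptile.
By R16 (it is a reptile, it can fly): it is a bird.
By R21 (it is a bird): it is endangered.

Yes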